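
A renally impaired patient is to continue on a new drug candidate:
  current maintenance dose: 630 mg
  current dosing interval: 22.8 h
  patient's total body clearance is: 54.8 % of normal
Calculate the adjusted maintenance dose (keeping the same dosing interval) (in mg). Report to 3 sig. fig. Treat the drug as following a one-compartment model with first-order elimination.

345 mg

To keep the same average steady-state level, dosing rate must scale with clearance.
CL ratio = 54.8 / 100 = 0.5480
New dose (same interval) = 630 × 0.5480 = 345.2 mg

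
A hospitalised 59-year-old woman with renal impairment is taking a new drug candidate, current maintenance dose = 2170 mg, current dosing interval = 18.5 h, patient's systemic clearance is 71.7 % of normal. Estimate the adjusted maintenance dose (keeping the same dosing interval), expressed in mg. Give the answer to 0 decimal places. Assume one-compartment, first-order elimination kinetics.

To keep the same average steady-state level, dosing rate must scale with clearance.
CL ratio = 71.7 / 100 = 0.7170
New dose (same interval) = 2170 × 0.7170 = 1556 mg

1556 mg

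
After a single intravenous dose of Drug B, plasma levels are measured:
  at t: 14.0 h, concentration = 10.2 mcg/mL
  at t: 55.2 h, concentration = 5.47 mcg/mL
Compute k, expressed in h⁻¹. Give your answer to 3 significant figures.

k = ln(C₁/C₂) / (t₂ − t₁) = ln(10.2/5.47) / (55.2 − 14.0)
  = 0.6231 / 41.20 = 0.01512 h⁻¹

0.0151 h⁻¹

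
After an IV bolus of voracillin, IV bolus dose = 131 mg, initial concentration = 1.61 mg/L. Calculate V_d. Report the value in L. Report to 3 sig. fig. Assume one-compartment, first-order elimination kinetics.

Vd = Dose / C₀ = 131.0 / 1.61 = 81.37 L

81.4 L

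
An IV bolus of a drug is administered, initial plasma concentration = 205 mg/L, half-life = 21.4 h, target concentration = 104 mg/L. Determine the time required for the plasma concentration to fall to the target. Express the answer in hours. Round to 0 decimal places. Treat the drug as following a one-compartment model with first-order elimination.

k = ln2 / t½ = 0.693147 / 21.4 = 0.03239 h⁻¹
t = ln(C₀ / C) / k = ln(205.0 / 104) / 0.03239
  = ln(1.971) / 0.03239 = 0.6785 / 0.03239 = 20.95 h

21 h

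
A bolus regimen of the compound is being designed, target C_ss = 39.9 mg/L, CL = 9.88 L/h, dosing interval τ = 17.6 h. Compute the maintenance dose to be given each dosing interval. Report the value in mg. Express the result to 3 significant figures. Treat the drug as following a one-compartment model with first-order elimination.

6940 mg

At steady state, Dose/τ = Css × CL.
Dose = Css × CL × τ = 39.9 × 9.880 × 17.6 = 6938 mg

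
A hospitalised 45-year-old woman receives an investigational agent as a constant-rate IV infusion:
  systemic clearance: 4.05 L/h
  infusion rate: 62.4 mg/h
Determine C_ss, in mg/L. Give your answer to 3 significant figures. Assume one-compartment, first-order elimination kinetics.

15.4 mg/L

At steady state Css = R₀ / CL = 62.4 / 4.050 = 15.41 mg/L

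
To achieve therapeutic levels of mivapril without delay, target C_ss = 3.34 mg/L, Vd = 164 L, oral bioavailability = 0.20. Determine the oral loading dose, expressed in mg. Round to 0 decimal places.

2739 mg

LD = Css × Vd / F = 3.34 × 164 / 0.20 = 2739 mg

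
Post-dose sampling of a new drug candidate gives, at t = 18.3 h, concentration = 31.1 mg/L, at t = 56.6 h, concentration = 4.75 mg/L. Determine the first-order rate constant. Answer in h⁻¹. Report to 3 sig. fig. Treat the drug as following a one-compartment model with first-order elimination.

0.0491 h⁻¹

k = ln(C₁/C₂) / (t₂ − t₁) = ln(31.1/4.75) / (56.6 − 18.3)
  = 1.879 / 38.30 = 0.04906 h⁻¹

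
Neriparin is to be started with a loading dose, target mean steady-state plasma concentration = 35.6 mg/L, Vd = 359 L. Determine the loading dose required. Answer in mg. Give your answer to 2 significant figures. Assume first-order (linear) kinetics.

13000 mg

LD = Css × Vd = 35.6 × 359 = 12780 mg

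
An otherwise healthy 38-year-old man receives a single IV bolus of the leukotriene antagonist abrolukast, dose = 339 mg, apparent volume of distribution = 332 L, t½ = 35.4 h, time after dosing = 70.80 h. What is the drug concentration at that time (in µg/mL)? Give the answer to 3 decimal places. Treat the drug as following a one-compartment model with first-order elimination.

C₀ = Dose / Vd = 339.0 / 332 = 1.021 mg/L
k = ln2 / t½ = 0.693147 / 35.4 = 0.01958 h⁻¹
t / t½ = 70.80 / 35.4 = 2 half-lives
C = C₀ × (1/2)^2 = 1.021 × 0.2500 = 0.2553 mg/L
(0.2553 mg/L = 0.2553 µg/mL)

0.255 µg/mL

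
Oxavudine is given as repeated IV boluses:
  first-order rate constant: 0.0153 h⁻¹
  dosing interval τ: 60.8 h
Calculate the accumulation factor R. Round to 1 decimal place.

e^(−kτ) = e^(−0.01530 × 60.8) = 0.3945
Accumulation ratio R = 1 / (1 − e^(−kτ)) = 1 / (1 − 0.3945) = 1.652

1.7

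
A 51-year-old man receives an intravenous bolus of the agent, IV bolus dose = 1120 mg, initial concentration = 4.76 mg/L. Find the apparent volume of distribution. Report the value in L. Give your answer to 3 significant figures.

235 L

Vd = Dose / C₀ = 1120 / 4.76 = 235.3 L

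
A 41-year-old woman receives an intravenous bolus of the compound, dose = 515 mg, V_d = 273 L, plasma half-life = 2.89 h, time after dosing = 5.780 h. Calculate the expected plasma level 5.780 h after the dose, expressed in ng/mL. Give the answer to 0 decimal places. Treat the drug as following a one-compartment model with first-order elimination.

C₀ = Dose / Vd = 515.0 / 273 = 1.886 mg/L
k = ln2 / t½ = 0.693147 / 2.89 = 0.2398 h⁻¹
t / t½ = 5.780 / 2.89 = 2 half-lives
C = C₀ × (1/2)^2 = 1.886 × 0.2500 = 0.4715 mg/L
Convert: 0.4715 mg/L × 1000 = 471.5 ng/mL

472 ng/mL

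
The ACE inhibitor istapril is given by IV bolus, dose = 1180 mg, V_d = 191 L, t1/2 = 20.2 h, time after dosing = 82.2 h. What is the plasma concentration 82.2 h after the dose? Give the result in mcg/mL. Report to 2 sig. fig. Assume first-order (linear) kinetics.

C₀ = Dose / Vd = 1180 / 191 = 6.178 mg/L
k = ln2 / t½ = 0.693147 / 20.2 = 0.03431 h⁻¹
C = C₀ · e^(−k·t) = 6.178 × e^(−0.03431 × 82.2)
  = 6.178 × 0.05959 = 0.3681 mg/L
(0.3681 mg/L = 0.3681 mcg/mL)

0.37 mcg/mL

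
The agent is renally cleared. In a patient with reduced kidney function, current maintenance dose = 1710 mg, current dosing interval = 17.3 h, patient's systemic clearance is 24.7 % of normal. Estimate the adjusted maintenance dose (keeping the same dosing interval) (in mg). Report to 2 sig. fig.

420 mg

To keep the same average steady-state level, dosing rate must scale with clearance.
CL ratio = 24.7 / 100 = 0.2470
New dose (same interval) = 1710 × 0.2470 = 422.4 mg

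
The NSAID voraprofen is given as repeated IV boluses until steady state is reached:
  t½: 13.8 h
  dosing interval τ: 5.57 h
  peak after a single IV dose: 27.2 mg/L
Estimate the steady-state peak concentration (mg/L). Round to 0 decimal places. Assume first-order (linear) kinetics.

k = ln2 / t½ = 0.693147 / 13.8 = 0.05023 h⁻¹
e^(−kτ) = e^(−0.05023 × 5.57) = 0.7559
Accumulation ratio R = 1 / (1 − e^(−kτ)) = 1 / (1 − 0.7559) = 4.097
Steady-state peak = C₀ × R = 27.2 × 4.097 = 111.4 mg/L

111 mg/L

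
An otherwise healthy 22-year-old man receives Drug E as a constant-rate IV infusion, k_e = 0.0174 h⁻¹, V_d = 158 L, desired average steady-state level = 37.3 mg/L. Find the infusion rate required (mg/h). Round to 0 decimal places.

CL = k × Vd = 0.01740 × 158 = 2.749 L/h
At steady state, infusion rate R₀ = Css × CL = 37.3 × 2.749 = 102.5 mg/h

103 mg/h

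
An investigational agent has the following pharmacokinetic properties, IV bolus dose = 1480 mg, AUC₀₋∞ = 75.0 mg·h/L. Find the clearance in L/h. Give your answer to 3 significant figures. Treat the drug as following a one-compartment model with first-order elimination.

19.7 L/h

CL = Dose / AUC = 1480 / 75.0 = 19.73 L/h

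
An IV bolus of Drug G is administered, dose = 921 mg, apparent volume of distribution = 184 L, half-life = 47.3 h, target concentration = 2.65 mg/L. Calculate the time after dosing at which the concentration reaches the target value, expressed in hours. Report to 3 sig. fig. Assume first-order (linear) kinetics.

43.4 h

C₀ = Dose / Vd = 921.0 / 184 = 5.005 mg/L
k = ln2 / t½ = 0.693147 / 47.3 = 0.01465 h⁻¹
t = ln(C₀ / C) / k = ln(5.005 / 2.65) / 0.01465
  = ln(1.889) / 0.01465 = 0.6360 / 0.01465 = 43.41 h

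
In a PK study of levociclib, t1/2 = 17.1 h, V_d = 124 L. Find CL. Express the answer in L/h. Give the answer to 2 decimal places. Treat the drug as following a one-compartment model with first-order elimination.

k = ln2 / t½ = 0.693147 / 17.1 = 0.04053 h⁻¹
CL = k × Vd = 0.04053 × 124 = 5.026 L/h

5.03 L/h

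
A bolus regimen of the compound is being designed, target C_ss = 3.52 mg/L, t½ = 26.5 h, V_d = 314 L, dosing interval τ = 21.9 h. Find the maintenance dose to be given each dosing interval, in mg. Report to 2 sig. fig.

k = ln2 / t½ = 0.693147 / 26.5 = 0.02616 h⁻¹
CL = k × Vd = 0.02616 × 314 = 8.214 L/h
At steady state, Dose/τ = Css × CL.
Dose = Css × CL × τ = 3.52 × 8.214 × 21.9 = 633.2 mg

630 mg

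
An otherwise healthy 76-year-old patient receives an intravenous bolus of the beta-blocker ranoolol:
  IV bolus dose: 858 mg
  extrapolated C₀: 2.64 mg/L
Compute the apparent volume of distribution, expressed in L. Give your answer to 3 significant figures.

325 L

Vd = Dose / C₀ = 858.0 / 2.64 = 325.0 L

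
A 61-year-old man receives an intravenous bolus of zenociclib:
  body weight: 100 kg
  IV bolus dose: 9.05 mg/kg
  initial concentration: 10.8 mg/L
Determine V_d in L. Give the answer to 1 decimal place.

83.8 L

Dose = 9.05 × 100 = 905.0 mg
Vd = Dose / C₀ = 905.0 / 10.8 = 83.80 L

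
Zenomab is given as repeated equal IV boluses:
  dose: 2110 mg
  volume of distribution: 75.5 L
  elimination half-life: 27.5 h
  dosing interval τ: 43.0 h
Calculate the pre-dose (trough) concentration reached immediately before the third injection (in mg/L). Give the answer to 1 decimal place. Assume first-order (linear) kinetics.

12.7 mg/L

C₀ per dose = Dose / Vd = 2110 / 75.5 = 27.95 mg/L
k = ln2 / t½ = 0.693147 / 27.5 = 0.02521 h⁻¹
Fraction remaining after one interval: r = e^(−kτ) = e^(−0.02521 × 43.0) = 0.3382
Before dose 3, 2 doses have been given (aged 1τ, 2τ).
C_trough = C₀ × (r + r²) = 27.95 × (0.3382 + 0.1144) = 12.65 mg/L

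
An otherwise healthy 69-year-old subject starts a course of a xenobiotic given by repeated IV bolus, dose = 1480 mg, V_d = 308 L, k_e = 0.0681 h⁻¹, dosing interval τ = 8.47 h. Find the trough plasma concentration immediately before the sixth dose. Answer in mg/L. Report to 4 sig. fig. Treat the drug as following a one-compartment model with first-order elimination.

5.814 mg/L

C₀ per dose = Dose / Vd = 1480 / 308 = 4.805 mg/L
Fraction remaining after one interval: r = e^(−kτ) = e^(−0.06810 × 8.47) = 0.5617
Before dose 6, 5 doses have been given (aged 1τ, 2τ, 3τ, 4τ, 5τ).
C_trough = C₀ × (r + r² + … + r^5) = C₀ × r(1−r^5)/(1−r)
        = 4.805 × 0.5617 × (1 − 0.05591) / (1 − 0.5617) = 5.814 mg/L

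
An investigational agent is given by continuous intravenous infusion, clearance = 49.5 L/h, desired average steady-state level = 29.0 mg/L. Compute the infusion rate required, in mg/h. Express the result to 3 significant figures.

At steady state, infusion rate R₀ = Css × CL = 29.0 × 49.50 = 1436 mg/h

1440 mg/h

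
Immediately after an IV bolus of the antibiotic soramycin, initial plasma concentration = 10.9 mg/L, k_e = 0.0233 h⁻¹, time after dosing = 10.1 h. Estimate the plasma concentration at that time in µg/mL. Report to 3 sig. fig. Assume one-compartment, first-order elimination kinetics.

8.61 µg/mL

C = C₀ · e^(−k·t) = 10.90 × e^(−0.02330 × 10.1)
  = 10.90 × 0.7903 = 8.614 mg/L
(8.614 mg/L = 8.614 µg/mL)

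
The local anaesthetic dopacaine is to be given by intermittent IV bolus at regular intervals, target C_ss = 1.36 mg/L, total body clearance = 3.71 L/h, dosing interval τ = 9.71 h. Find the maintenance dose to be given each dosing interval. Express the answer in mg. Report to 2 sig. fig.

49 mg

At steady state, Dose/τ = Css × CL.
Dose = Css × CL × τ = 1.36 × 3.710 × 9.71 = 48.99 mg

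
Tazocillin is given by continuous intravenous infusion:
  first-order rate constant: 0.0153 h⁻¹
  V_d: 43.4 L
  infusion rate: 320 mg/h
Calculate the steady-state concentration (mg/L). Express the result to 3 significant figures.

CL = k × Vd = 0.01530 × 43.4 = 0.6640 L/h
At steady state Css = R₀ / CL = 320 / 0.6640 = 481.9 mg/L

482 mg/L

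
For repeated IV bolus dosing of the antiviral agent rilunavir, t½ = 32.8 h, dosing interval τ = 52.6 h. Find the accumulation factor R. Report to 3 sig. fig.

k = ln2 / t½ = 0.693147 / 32.8 = 0.02113 h⁻¹
e^(−kτ) = e^(−0.02113 × 52.6) = 0.3291
Accumulation ratio R = 1 / (1 − e^(−kτ)) = 1 / (1 − 0.3291) = 1.491

1.49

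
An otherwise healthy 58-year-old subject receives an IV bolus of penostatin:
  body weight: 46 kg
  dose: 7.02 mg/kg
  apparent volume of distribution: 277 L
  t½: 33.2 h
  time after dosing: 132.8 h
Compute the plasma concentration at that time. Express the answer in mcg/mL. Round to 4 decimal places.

0.0729 mcg/mL

Total dose = 7.02 × 46 = 322.9 mg
C₀ = Dose / Vd = 322.9 / 277 = 1.166 mg/L
k = ln2 / t½ = 0.693147 / 33.2 = 0.02088 h⁻¹
t / t½ = 132.8 / 33.2 = 4 half-lives
C = C₀ × (1/2)^4 = 1.166 × 0.06250 = 0.07288 mg/L
(0.07288 mg/L = 0.07288 mcg/mL)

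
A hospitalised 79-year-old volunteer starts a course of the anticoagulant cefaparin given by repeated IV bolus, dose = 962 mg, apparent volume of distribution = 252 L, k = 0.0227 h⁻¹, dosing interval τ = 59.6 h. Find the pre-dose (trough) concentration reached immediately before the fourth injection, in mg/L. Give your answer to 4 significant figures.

1.308 mg/L

C₀ per dose = Dose / Vd = 962 / 252 = 3.817 mg/L
Fraction remaining after one interval: r = e^(−kτ) = e^(−0.02270 × 59.6) = 0.2585
Before dose 4, 3 doses have been given (aged 1τ, 2τ, 3τ).
C_trough = C₀ × (r + r² + … + r^3) = C₀ × r(1−r^3)/(1−r)
        = 3.817 × 0.2585 × (1 − 0.01727) / (1 − 0.2585) = 1.308 mg/L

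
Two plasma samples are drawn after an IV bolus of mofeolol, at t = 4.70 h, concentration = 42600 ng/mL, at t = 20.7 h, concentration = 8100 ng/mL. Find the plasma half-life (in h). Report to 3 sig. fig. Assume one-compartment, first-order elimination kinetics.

6.68 h

k = ln(C₁/C₂) / (t₂ − t₁) = ln(42600/8100) / (20.7 − 4.70)
  = 1.660 / 16.00 = 0.1038 h⁻¹
t½ = ln2 / k = 0.693147 / 0.1038 = 6.678 h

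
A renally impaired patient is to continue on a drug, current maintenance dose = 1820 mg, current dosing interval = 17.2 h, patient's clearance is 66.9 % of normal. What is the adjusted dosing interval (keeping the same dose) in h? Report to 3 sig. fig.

To keep the same average steady-state level, dosing rate must scale with clearance.
CL ratio = 66.9 / 100 = 0.6690
New interval (same dose) = 17.2 / 0.6690 = 25.71 h

25.7 h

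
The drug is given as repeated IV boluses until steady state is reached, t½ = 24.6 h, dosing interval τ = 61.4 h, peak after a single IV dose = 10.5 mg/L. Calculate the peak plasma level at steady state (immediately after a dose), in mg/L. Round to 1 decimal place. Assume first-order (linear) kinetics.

k = ln2 / t½ = 0.693147 / 24.6 = 0.02818 h⁻¹
e^(−kτ) = e^(−0.02818 × 61.4) = 0.1772
Accumulation ratio R = 1 / (1 − e^(−kτ)) = 1 / (1 − 0.1772) = 1.215
Steady-state peak = C₀ × R = 10.5 × 1.215 = 12.76 mg/L

12.8 mg/L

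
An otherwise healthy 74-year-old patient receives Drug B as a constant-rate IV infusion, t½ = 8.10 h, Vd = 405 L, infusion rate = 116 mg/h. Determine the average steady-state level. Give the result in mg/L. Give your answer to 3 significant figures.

k = ln2 / t½ = 0.693147 / 8.10 = 0.08557 h⁻¹
CL = k × Vd = 0.08557 × 405 = 34.66 L/h
At steady state Css = R₀ / CL = 116 / 34.66 = 3.347 mg/L

3.35 mg/L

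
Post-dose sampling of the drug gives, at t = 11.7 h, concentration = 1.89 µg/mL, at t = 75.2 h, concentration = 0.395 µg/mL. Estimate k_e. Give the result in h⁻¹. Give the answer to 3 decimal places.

0.025 h⁻¹

k = ln(C₁/C₂) / (t₂ − t₁) = ln(1.89/0.395) / (75.2 − 11.7)
  = 1.565 / 63.50 = 0.02465 h⁻¹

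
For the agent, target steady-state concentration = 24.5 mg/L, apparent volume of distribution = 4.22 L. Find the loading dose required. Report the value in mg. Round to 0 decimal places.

103 mg

LD = Css × Vd = 24.5 × 4.22 = 103.4 mg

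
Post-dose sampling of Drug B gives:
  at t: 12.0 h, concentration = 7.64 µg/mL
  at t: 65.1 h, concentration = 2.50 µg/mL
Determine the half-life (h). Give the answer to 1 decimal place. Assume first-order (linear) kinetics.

32.9 h

k = ln(C₁/C₂) / (t₂ − t₁) = ln(7.64/2.50) / (65.1 − 12.0)
  = 1.117 / 53.10 = 0.02104 h⁻¹
t½ = ln2 / k = 0.693147 / 0.02104 = 32.94 h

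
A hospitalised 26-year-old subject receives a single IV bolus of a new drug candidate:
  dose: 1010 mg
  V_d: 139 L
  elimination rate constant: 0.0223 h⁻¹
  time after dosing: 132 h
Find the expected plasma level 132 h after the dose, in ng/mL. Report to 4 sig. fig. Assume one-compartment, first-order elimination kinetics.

C₀ = Dose / Vd = 1010 / 139 = 7.266 mg/L
C = C₀ · e^(−k·t) = 7.266 × e^(−0.02230 × 132)
  = 7.266 × 0.05268 = 0.3828 mg/L
Convert: 0.3828 mg/L × 1000 = 382.8 ng/mL

382.8 ng/mL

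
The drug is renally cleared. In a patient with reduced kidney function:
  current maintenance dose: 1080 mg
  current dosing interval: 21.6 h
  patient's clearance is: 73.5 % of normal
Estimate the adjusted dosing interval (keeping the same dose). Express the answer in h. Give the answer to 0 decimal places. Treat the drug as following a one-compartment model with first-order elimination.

29 h

To keep the same average steady-state level, dosing rate must scale with clearance.
CL ratio = 73.5 / 100 = 0.7350
New interval (same dose) = 21.6 / 0.7350 = 29.39 h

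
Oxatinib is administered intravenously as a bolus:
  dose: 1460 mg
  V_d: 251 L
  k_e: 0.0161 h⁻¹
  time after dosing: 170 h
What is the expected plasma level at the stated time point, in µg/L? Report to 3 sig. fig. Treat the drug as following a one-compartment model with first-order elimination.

C₀ = Dose / Vd = 1460 / 251 = 5.817 mg/L
C = C₀ · e^(−k·t) = 5.817 × e^(−0.01610 × 170)
  = 5.817 × 0.06476 = 0.3767 mg/L
Convert: 0.3767 mg/L × 1000 = 376.7 µg/L

377 µg/L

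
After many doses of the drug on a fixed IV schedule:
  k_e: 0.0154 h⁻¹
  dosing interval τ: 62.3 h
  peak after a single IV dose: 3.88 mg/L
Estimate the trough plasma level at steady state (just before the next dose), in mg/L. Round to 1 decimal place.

e^(−kτ) = e^(−0.01540 × 62.3) = 0.3831
Accumulation ratio R = 1 / (1 − e^(−kτ)) = 1 / (1 − 0.3831) = 1.621
Steady-state trough = C₀ × R × e^(−kτ) = 3.88 × 1.621 × 0.3831 = 2.409 mg/L

2.4 mg/L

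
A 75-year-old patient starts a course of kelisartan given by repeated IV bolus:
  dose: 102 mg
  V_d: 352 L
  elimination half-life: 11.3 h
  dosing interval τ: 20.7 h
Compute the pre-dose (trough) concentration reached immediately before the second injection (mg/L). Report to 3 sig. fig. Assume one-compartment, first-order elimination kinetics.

C₀ per dose = Dose / Vd = 102 / 352 = 0.2898 mg/L
k = ln2 / t½ = 0.693147 / 11.3 = 0.06134 h⁻¹
Fraction remaining after one interval: r = e^(−kτ) = e^(−0.06134 × 20.7) = 0.2809
Before dose 2, 1 dose has been given (aged 1τ).
C_trough = C₀ × r = 0.2898 × 0.2809 = 0.08140 mg/L

0.0814 mg/L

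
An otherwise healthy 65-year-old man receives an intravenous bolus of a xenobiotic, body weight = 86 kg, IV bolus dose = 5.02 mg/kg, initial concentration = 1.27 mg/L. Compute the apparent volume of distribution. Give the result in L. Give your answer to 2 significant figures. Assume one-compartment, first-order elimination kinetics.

Dose = 5.02 × 86 = 431.7 mg
Vd = Dose / C₀ = 431.7 / 1.27 = 339.9 L

340 L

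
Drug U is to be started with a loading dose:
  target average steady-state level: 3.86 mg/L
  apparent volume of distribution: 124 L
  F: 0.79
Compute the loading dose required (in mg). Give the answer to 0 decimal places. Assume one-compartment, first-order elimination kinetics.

LD = Css × Vd / F = 3.86 × 124 / 0.79 = 605.9 mg

606 mg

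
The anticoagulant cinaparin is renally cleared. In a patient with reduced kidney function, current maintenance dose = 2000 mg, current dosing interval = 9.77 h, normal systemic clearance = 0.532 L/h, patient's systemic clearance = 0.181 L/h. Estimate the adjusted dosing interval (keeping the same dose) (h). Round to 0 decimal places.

To keep the same average steady-state level, dosing rate must scale with clearance.
CL ratio = 0.181 / 0.532 = 0.3402
New interval (same dose) = 9.77 / 0.3402 = 28.72 h

29 h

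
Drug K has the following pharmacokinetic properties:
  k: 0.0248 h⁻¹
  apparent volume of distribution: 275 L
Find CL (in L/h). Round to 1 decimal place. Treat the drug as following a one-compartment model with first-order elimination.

CL = k × Vd = 0.0248 × 275 = 6.820 L/h

6.8 L/h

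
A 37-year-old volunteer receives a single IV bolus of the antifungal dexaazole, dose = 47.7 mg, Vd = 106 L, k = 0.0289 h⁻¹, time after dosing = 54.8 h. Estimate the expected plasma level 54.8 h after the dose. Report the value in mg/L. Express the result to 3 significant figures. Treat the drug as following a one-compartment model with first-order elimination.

0.0923 mg/L

C₀ = Dose / Vd = 47.70 / 106 = 0.4500 mg/L
C = C₀ · e^(−k·t) = 0.4500 × e^(−0.02890 × 54.8)
  = 0.4500 × 0.2052 = 0.09234 mg/L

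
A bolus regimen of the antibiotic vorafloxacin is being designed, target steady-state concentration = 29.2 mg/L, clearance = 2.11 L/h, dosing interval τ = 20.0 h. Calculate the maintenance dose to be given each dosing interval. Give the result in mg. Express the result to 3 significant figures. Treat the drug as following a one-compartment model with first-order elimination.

At steady state, Dose/τ = Css × CL.
Dose = Css × CL × τ = 29.2 × 2.110 × 20.0 = 1232 mg

1230 mg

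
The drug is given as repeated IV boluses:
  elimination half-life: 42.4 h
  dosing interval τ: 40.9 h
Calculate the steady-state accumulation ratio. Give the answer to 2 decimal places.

2.05

k = ln2 / t½ = 0.693147 / 42.4 = 0.01635 h⁻¹
e^(−kτ) = e^(−0.01635 × 40.9) = 0.5124
Accumulation ratio R = 1 / (1 − e^(−kτ)) = 1 / (1 − 0.5124) = 2.051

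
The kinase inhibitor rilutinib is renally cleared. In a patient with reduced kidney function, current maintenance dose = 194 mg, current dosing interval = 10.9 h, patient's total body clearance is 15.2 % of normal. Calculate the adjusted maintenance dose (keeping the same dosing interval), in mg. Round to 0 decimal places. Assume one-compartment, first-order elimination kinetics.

To keep the same average steady-state level, dosing rate must scale with clearance.
CL ratio = 15.2 / 100 = 0.1520
New dose (same interval) = 194 × 0.1520 = 29.49 mg

29 mg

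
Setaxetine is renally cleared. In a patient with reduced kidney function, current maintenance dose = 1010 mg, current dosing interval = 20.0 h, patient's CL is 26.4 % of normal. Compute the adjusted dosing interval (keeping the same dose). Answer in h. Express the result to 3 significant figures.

75.8 h

To keep the same average steady-state level, dosing rate must scale with clearance.
CL ratio = 26.4 / 100 = 0.2640
New interval (same dose) = 20.0 / 0.2640 = 75.76 h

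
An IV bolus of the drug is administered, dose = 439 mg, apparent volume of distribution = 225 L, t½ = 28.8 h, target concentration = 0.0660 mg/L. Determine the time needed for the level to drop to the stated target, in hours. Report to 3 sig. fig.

C₀ = Dose / Vd = 439.0 / 225 = 1.951 mg/L
k = ln2 / t½ = 0.693147 / 28.8 = 0.02407 h⁻¹
t = ln(C₀ / C) / k = ln(1.951 / 0.0660) / 0.02407
  = ln(29.56) / 0.02407 = 3.386 / 0.02407 = 140.7 h

141 h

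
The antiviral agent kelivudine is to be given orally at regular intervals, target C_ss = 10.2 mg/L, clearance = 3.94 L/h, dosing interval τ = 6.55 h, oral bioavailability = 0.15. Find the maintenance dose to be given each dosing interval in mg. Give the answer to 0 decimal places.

At steady state, F × (Dose/τ) = Css × CL.
Dose = Css × CL × τ / F = 10.2 × 3.940 × 6.55 / 0.15 = 1755 mg

1755 mg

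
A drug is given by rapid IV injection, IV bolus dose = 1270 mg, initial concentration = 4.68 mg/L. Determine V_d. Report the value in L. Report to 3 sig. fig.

Vd = Dose / C₀ = 1270 / 4.68 = 271.4 L

271 L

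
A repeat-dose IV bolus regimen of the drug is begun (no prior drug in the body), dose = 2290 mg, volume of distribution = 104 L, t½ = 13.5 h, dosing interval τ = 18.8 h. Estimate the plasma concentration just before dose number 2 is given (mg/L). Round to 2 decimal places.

8.39 mg/L

C₀ per dose = Dose / Vd = 2290 / 104 = 22.02 mg/L
k = ln2 / t½ = 0.693147 / 13.5 = 0.05134 h⁻¹
Fraction remaining after one interval: r = e^(−kτ) = e^(−0.05134 × 18.8) = 0.3809
Before dose 2, 1 dose has been given (aged 1τ).
C_trough = C₀ × r = 22.02 × 0.3809 = 8.387 mg/L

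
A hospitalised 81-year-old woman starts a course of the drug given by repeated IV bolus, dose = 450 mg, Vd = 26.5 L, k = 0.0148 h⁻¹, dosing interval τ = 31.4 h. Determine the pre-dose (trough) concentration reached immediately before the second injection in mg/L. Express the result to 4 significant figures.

10.67 mg/L

C₀ per dose = Dose / Vd = 450 / 26.5 = 16.98 mg/L
Fraction remaining after one interval: r = e^(−kτ) = e^(−0.01480 × 31.4) = 0.6283
Before dose 2, 1 dose has been given (aged 1τ).
C_trough = C₀ × r = 16.98 × 0.6283 = 10.67 mg/L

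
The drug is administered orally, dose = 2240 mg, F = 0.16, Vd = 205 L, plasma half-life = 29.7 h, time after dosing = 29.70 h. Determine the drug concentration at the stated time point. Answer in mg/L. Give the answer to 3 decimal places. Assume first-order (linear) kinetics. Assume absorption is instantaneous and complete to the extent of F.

Amount reaching circulation = F × Dose = 0.16 × 2240 = 358.4 mg
C₀ = F·Dose / Vd = 358.4 / 205 = 1.748 mg/L
k = ln2 / t½ = 0.693147 / 29.7 = 0.02334 h⁻¹
t / t½ = 29.70 / 29.7 = 1 half-lives
C = C₀ × (1/2)^1 = 1.748 × 0.5000 = 0.8740 mg/L

0.874 mg/L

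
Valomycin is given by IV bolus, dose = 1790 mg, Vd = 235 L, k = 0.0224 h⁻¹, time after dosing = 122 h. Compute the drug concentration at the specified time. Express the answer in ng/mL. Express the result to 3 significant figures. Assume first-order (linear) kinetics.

495 ng/mL

C₀ = Dose / Vd = 1790 / 235 = 7.617 mg/L
C = C₀ · e^(−k·t) = 7.617 × e^(−0.02240 × 122)
  = 7.617 × 0.06504 = 0.4954 mg/L
Convert: 0.4954 mg/L × 1000 = 495.4 ng/mL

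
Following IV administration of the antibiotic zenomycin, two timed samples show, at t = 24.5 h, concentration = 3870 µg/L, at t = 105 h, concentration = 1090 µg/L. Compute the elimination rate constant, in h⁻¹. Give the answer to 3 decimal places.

k = ln(C₁/C₂) / (t₂ − t₁) = ln(3870/1090) / (105 − 24.5)
  = 1.267 / 80.50 = 0.01574 h⁻¹

0.016 h⁻¹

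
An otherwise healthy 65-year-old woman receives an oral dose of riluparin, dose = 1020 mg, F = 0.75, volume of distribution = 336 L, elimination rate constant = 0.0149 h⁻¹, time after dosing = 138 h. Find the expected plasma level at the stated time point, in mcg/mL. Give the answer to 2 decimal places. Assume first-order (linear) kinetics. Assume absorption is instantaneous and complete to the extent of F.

Amount reaching circulation = F × Dose = 0.75 × 1020 = 765.0 mg
C₀ = F·Dose / Vd = 765.0 / 336 = 2.277 mg/L
C = C₀ · e^(−k·t) = 2.277 × e^(−0.01490 × 138)
  = 2.277 × 0.1279 = 0.2912 mg/L
(0.2912 mg/L = 0.2912 mcg/mL)

0.29 mcg/mL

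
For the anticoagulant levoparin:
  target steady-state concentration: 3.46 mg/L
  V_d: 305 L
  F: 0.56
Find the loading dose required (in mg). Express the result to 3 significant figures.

LD = Css × Vd / F = 3.46 × 305 / 0.56 = 1884 mg

1880 mg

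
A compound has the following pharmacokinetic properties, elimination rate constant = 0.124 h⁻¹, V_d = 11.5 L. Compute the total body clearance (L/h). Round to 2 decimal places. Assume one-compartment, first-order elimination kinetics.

1.43 L/h

CL = k × Vd = 0.124 × 11.5 = 1.426 L/h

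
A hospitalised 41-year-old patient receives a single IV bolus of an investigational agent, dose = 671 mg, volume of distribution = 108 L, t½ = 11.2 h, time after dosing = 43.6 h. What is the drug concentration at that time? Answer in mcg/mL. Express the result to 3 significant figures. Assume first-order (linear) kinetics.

0.418 mcg/mL

C₀ = Dose / Vd = 671.0 / 108 = 6.213 mg/L
k = ln2 / t½ = 0.693147 / 11.2 = 0.06189 h⁻¹
C = C₀ · e^(−k·t) = 6.213 × e^(−0.06189 × 43.6)
  = 6.213 × 0.06731 = 0.4182 mg/L
(0.4182 mg/L = 0.4182 mcg/mL)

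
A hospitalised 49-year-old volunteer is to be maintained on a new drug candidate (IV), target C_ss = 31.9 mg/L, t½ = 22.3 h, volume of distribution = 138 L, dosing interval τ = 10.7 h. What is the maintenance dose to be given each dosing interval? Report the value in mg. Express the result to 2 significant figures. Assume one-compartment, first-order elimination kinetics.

k = ln2 / t½ = 0.693147 / 22.3 = 0.03108 h⁻¹
CL = k × Vd = 0.03108 × 138 = 4.289 L/h
At steady state, Dose/τ = Css × CL.
Dose = Css × CL × τ = 31.9 × 4.289 × 10.7 = 1464 mg

1500 mg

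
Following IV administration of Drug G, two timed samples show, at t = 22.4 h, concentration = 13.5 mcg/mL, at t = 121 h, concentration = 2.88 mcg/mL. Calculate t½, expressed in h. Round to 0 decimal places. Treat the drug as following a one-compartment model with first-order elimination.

44 h

k = ln(C₁/C₂) / (t₂ − t₁) = ln(13.5/2.88) / (121 − 22.4)
  = 1.545 / 98.60 = 0.01567 h⁻¹
t½ = ln2 / k = 0.693147 / 0.01567 = 44.23 h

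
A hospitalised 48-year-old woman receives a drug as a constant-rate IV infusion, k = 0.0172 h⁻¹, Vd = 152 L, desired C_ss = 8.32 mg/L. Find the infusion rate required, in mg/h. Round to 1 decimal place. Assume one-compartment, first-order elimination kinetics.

21.8 mg/h

CL = k × Vd = 0.01720 × 152 = 2.614 L/h
At steady state, infusion rate R₀ = Css × CL = 8.32 × 2.614 = 21.75 mg/h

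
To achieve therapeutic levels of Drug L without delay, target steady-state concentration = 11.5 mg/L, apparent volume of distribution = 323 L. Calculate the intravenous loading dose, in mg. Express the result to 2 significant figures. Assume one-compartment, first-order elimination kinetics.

3700 mg

LD = Css × Vd = 11.5 × 323 = 3715 mg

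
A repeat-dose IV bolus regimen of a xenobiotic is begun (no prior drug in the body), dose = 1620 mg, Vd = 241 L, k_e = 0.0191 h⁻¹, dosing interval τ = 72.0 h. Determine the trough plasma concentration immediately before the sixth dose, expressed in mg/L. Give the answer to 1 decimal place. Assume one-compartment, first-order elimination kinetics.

C₀ per dose = Dose / Vd = 1620 / 241 = 6.722 mg/L
Fraction remaining after one interval: r = e^(−kτ) = e^(−0.01910 × 72.0) = 0.2528
Before dose 6, 5 doses have been given (aged 1τ, 2τ, 3τ, 4τ, 5τ).
C_trough = C₀ × (r + r² + … + r^5) = C₀ × r(1−r^5)/(1−r)
        = 6.722 × 0.2528 × (1 − 0.001032) / (1 − 0.2528) = 2.272 mg/L

2.3 mg/L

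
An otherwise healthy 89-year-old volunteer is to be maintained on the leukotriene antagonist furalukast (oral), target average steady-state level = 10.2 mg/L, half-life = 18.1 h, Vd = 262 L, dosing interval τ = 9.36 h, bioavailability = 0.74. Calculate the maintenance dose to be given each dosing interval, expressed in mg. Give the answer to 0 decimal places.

1294 mg

k = ln2 / t½ = 0.693147 / 18.1 = 0.03830 h⁻¹
CL = k × Vd = 0.03830 × 262 = 10.03 L/h
At steady state, F × (Dose/τ) = Css × CL.
Dose = Css × CL × τ / F = 10.2 × 10.03 × 9.36 / 0.74 = 1294 mg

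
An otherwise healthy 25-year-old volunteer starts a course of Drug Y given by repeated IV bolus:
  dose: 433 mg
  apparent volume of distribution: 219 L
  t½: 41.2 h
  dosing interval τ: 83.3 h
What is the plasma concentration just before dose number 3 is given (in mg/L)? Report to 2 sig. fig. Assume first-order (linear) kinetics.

0.61 mg/L

C₀ per dose = Dose / Vd = 433 / 219 = 1.977 mg/L
k = ln2 / t½ = 0.693147 / 41.2 = 0.01682 h⁻¹
Fraction remaining after one interval: r = e^(−kτ) = e^(−0.01682 × 83.3) = 0.2463
Before dose 3, 2 doses have been given (aged 1τ, 2τ).
C_trough = C₀ × (r + r²) = 1.977 × (0.2463 + 0.06066) = 0.6069 mg/L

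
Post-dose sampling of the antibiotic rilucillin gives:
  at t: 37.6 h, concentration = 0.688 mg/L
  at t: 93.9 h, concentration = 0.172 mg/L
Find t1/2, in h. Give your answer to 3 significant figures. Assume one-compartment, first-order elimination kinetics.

28.2 h

k = ln(C₁/C₂) / (t₂ − t₁) = ln(0.688/0.172) / (93.9 − 37.6)
  = 1.386 / 56.30 = 0.02462 h⁻¹
t½ = ln2 / k = 0.693147 / 0.02462 = 28.15 h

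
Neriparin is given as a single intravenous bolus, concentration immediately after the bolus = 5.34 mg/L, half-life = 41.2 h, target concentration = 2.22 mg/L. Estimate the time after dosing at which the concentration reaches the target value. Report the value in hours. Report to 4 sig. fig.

52.17 h

k = ln2 / t½ = 0.693147 / 41.2 = 0.01682 h⁻¹
t = ln(C₀ / C) / k = ln(5.340 / 2.22) / 0.01682
  = ln(2.405) / 0.01682 = 0.8775 / 0.01682 = 52.17 h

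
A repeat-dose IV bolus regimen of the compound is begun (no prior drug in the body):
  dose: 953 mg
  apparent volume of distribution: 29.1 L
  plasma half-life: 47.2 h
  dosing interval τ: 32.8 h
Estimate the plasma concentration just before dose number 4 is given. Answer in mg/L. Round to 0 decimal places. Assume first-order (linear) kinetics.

C₀ per dose = Dose / Vd = 953 / 29.1 = 32.75 mg/L
k = ln2 / t½ = 0.693147 / 47.2 = 0.01469 h⁻¹
Fraction remaining after one interval: r = e^(−kτ) = e^(−0.01469 × 32.8) = 0.6177
Before dose 4, 3 doses have been given (aged 1τ, 2τ, 3τ).
C_trough = C₀ × (r + r² + … + r^3) = C₀ × r(1−r^3)/(1−r)
        = 32.75 × 0.6177 × (1 − 0.2357) / (1 − 0.6177) = 40.44 mg/L

40 mg/L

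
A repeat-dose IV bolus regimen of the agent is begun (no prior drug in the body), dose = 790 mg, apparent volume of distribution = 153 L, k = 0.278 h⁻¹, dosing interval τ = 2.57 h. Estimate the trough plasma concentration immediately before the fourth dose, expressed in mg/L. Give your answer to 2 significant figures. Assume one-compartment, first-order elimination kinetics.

C₀ per dose = Dose / Vd = 790 / 153 = 5.163 mg/L
Fraction remaining after one interval: r = e^(−kτ) = e^(−0.2780 × 2.57) = 0.4895
Before dose 4, 3 doses have been given (aged 1τ, 2τ, 3τ).
C_trough = C₀ × (r + r² + … + r^3) = C₀ × r(1−r^3)/(1−r)
        = 5.163 × 0.4895 × (1 − 0.1173) / (1 − 0.4895) = 4.370 mg/L

4.4 mg/L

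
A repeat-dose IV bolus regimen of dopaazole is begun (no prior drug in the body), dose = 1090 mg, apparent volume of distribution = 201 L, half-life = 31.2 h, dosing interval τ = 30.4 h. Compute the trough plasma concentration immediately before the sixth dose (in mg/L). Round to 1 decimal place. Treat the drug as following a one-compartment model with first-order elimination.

C₀ per dose = Dose / Vd = 1090 / 201 = 5.423 mg/L
k = ln2 / t½ = 0.693147 / 31.2 = 0.02222 h⁻¹
Fraction remaining after one interval: r = e^(−kτ) = e^(−0.02222 × 30.4) = 0.5089
Before dose 6, 5 doses have been given (aged 1τ, 2τ, 3τ, 4τ, 5τ).
C_trough = C₀ × (r + r² + … + r^5) = C₀ × r(1−r^5)/(1−r)
        = 5.423 × 0.5089 × (1 − 0.03413) / (1 − 0.5089) = 5.428 mg/L

5.4 mg/L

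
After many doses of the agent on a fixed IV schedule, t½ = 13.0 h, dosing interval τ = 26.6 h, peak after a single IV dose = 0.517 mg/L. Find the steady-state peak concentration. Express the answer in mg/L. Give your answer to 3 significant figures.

0.682 mg/L

k = ln2 / t½ = 0.693147 / 13.0 = 0.05332 h⁻¹
e^(−kτ) = e^(−0.05332 × 26.6) = 0.2421
Accumulation ratio R = 1 / (1 − e^(−kτ)) = 1 / (1 − 0.2421) = 1.319
Steady-state peak = C₀ × R = 0.517 × 1.319 = 0.6819 mg/L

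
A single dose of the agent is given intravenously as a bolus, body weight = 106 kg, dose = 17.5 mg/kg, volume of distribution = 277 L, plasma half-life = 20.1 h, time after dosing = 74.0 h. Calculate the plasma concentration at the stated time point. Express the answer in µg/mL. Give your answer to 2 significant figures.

0.52 µg/mL

Total dose = 17.5 × 106 = 1855 mg
C₀ = Dose / Vd = 1855 / 277 = 6.697 mg/L
k = ln2 / t½ = 0.693147 / 20.1 = 0.03448 h⁻¹
C = C₀ · e^(−k·t) = 6.697 × e^(−0.03448 × 74.0)
  = 6.697 × 0.07796 = 0.5221 mg/L
(0.5221 mg/L = 0.5221 µg/mL)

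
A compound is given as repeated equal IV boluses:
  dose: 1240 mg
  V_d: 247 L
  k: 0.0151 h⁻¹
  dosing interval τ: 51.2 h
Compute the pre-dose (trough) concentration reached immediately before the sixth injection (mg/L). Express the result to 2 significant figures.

4.2 mg/L

C₀ per dose = Dose / Vd = 1240 / 247 = 5.020 mg/L
Fraction remaining after one interval: r = e^(−kτ) = e^(−0.01510 × 51.2) = 0.4616
Before dose 6, 5 doses have been given (aged 1τ, 2τ, 3τ, 4τ, 5τ).
C_trough = C₀ × (r + r² + … + r^5) = C₀ × r(1−r^5)/(1−r)
        = 5.020 × 0.4616 × (1 − 0.02096) / (1 − 0.4616) = 4.214 mg/L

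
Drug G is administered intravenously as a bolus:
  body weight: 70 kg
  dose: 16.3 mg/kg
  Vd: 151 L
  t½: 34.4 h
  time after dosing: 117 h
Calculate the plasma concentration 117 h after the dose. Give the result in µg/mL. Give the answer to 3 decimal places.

Total dose = 16.3 × 70 = 1141 mg
C₀ = Dose / Vd = 1141 / 151 = 7.556 mg/L
k = ln2 / t½ = 0.693147 / 34.4 = 0.02015 h⁻¹
C = C₀ · e^(−k·t) = 7.556 × e^(−0.02015 × 117)
  = 7.556 × 0.09465 = 0.7152 mg/L
(0.7152 mg/L = 0.7152 µg/mL)

0.715 µg/mL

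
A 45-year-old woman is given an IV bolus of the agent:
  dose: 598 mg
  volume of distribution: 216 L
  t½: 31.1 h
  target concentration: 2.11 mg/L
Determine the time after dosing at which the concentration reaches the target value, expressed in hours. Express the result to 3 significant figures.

12.2 h

C₀ = Dose / Vd = 598.0 / 216 = 2.769 mg/L
k = ln2 / t½ = 0.693147 / 31.1 = 0.02229 h⁻¹
t = ln(C₀ / C) / k = ln(2.769 / 2.11) / 0.02229
  = ln(1.312) / 0.02229 = 0.2716 / 0.02229 = 12.18 h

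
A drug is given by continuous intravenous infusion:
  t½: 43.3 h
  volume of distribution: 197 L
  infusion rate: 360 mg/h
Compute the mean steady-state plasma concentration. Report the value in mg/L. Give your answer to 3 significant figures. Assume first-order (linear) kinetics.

k = ln2 / t½ = 0.693147 / 43.3 = 0.01601 h⁻¹
CL = k × Vd = 0.01601 × 197 = 3.154 L/h
At steady state Css = R₀ / CL = 360 / 3.154 = 114.1 mg/L

114 mg/L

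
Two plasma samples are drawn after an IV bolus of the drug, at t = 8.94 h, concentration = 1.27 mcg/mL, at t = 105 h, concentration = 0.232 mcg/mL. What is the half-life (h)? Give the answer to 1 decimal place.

k = ln(C₁/C₂) / (t₂ − t₁) = ln(1.27/0.232) / (105 − 8.94)
  = 1.700 / 96.06 = 0.01770 h⁻¹
t½ = ln2 / k = 0.693147 / 0.01770 = 39.16 h

39.2 h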